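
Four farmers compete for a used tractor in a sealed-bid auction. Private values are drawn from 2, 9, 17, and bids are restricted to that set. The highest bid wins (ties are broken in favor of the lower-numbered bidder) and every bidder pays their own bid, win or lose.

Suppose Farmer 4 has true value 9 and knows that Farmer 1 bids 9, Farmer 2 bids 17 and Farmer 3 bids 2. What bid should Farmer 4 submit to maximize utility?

Bid 2: loses but pays 2, utility -2.
Bid 9: loses but pays 9, utility -9.
Bid 17: loses but pays 17, utility -17.
The best choice is 2 with utility -2.

2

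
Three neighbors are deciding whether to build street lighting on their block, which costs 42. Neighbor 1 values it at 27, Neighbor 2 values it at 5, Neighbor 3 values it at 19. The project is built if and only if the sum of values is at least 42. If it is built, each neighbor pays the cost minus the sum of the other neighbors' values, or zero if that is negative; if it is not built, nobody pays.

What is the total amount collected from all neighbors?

Total value 51 ≥ cost 42, so it is built.
Neighbor 1: others sum to 24; max(0, 42 - 24) = 18.
Neighbor 2: others sum to 46; max(0, 42 - 46) = 0.
Neighbor 3: others sum to 32; max(0, 42 - 32) = 10.
Total collected = 18 + 0 + 10 = 28.

28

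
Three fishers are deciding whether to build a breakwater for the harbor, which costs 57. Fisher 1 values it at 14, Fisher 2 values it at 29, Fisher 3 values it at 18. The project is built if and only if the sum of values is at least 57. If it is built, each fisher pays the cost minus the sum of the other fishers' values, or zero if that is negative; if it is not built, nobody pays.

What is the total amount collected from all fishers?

Total value 61 ≥ cost 57, so it is built.
Fisher 1: others sum to 47; max(0, 57 - 47) = 10.
Fisher 2: others sum to 32; max(0, 57 - 32) = 25.
Fisher 3: others sum to 43; max(0, 57 - 43) = 14.
Total collected = 10 + 25 + 14 = 49.

49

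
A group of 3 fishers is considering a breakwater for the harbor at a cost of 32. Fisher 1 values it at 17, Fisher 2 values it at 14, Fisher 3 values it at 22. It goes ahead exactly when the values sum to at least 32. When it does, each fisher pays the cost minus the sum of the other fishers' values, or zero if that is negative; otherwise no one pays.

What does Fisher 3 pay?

1

Total value 53 ≥ cost 32, so the project is built.
The other fishers' values sum to 31.
Cost minus that sum is 32 - 31 = 1.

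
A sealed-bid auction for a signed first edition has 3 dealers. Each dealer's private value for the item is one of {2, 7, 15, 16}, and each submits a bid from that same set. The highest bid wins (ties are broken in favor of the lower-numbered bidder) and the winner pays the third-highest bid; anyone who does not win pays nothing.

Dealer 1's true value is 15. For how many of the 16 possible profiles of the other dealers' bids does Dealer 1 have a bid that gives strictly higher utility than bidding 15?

4

Others bid (2, 16): truth gives 0; bid 16 gives 13 > 0. Violating.
Others bid (7, 16): truth gives 0; bid 16 gives 8 > 0. Violating.
Others bid (16, 2): truth gives 0; bid 16 gives 13 > 0. Violating.
Others bid (16, 7): truth gives 0; bid 16 gives 8 > 0. Violating.
Others bid (2, 2): truth gives 13; no alternative beats it.
Others bid (2, 7): truth gives 13; no alternative beats it.
(Checking all 16 profiles: 4 have a profitable deviation, 12 do not.)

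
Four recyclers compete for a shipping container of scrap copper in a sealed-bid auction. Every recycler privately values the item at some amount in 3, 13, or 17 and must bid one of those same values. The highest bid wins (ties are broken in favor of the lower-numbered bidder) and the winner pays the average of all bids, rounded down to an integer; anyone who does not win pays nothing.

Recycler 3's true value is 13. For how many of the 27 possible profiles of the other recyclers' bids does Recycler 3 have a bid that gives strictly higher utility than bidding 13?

Others bid (3, 3, 17): truth gives 0; bid 17 gives 3 > 0. Violating.
Others bid (3, 13, 3): truth gives 0; bid 17 gives 4 > 0. Violating.
Others bid (3, 13, 13): truth gives 0; bid 17 gives 2 > 0. Violating.
Others bid (3, 13, 17): truth gives 0; bid 17 gives 1 > 0. Violating.
Others bid (3, 3, 3): truth gives 8; no alternative beats it.
Others bid (3, 3, 13): truth gives 5; no alternative beats it.
(Checking all 27 profiles: 8 have a profitable deviation, 19 do not.)

8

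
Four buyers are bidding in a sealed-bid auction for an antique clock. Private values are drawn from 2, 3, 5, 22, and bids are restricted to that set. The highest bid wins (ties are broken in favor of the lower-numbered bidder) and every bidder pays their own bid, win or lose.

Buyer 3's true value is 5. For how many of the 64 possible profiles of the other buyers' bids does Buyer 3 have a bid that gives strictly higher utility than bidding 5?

54

Others bid (2, 2, 2): truth gives 0; bid 3 gives 2 > 0. Violating.
Others bid (2, 2, 3): truth gives 0; bid 3 gives 2 > 0. Violating.
Others bid (2, 2, 22): truth gives -5; bid 2 gives -2 > -5. Violating.
Others bid (2, 3, 22): truth gives -5; bid 2 gives -2 > -5. Violating.
Others bid (2, 2, 5): truth gives 0; no alternative beats it.
Others bid (2, 3, 2): truth gives 0; no alternative beats it.
(Checking all 64 profiles: 54 have a profitable deviation, 10 do not.)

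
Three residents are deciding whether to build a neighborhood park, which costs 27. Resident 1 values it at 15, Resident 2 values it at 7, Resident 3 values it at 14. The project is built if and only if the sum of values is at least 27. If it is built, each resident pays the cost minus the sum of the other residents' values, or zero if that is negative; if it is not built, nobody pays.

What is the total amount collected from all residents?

Total value 36 ≥ cost 27, so it is built.
Resident 1: others sum to 21; max(0, 27 - 21) = 6.
Resident 2: others sum to 29; max(0, 27 - 29) = 0.
Resident 3: others sum to 22; max(0, 27 - 22) = 5.
Total collected = 6 + 0 + 5 = 11.

11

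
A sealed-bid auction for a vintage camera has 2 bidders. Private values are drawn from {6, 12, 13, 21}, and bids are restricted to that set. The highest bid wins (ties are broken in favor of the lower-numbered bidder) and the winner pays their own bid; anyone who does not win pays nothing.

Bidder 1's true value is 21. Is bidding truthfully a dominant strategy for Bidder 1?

Consider the case where Bidder 2 bids 6.
Truthful bid 21: wins, pays 21, utility 21 - 21 = 0.
Bid 6 instead: wins, pays 6, utility 21 - 6 = 15.
Since 15 > 0, bidding 6 is strictly better here, so truthful bidding is not dominant.

No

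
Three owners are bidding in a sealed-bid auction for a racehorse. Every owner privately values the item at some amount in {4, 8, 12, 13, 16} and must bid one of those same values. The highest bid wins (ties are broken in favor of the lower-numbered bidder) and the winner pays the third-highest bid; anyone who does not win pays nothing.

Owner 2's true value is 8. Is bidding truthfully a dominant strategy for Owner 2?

Consider the case where Owner 1 bids 4 and Owner 3 bids 12.
Truthful bid 8: loses, pays 0, utility 0.
Bid 12 instead: wins, pays 4, utility 8 - 4 = 4.
Since 4 > 0, bidding 12 is strictly better here, so truthful bidding is not dominant.

No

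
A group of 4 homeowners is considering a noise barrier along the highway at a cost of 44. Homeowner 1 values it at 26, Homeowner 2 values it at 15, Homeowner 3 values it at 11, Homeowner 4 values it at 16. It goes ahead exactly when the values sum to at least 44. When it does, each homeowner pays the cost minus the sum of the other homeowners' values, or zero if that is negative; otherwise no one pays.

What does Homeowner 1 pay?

Total value 68 ≥ cost 44, so the project is built.
The other homeowners' values sum to 42.
Cost minus that sum is 44 - 42 = 2.

2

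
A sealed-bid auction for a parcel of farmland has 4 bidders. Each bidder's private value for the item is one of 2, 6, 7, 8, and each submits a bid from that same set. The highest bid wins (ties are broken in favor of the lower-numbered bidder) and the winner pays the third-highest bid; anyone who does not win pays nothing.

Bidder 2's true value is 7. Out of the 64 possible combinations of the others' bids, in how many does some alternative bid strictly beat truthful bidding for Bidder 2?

12

Others bid (2, 2, 8): truth gives 0; bid 8 gives 5 > 0. Violating.
Others bid (2, 6, 8): truth gives 0; bid 8 gives 1 > 0. Violating.
Others bid (2, 8, 2): truth gives 0; bid 8 gives 5 > 0. Violating.
Others bid (2, 8, 6): truth gives 0; bid 8 gives 1 > 0. Violating.
Others bid (2, 2, 2): truth gives 5; no alternative beats it.
Others bid (2, 2, 6): truth gives 5; no alternative beats it.
(Checking all 64 profiles: 12 have a profitable deviation, 52 do not.)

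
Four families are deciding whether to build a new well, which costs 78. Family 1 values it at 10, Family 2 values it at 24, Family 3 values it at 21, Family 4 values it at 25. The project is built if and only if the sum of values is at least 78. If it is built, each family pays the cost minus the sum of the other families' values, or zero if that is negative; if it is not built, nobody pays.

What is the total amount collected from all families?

72

Total value 80 ≥ cost 78, so it is built.
Family 1: others sum to 70; max(0, 78 - 70) = 8.
Family 2: others sum to 56; max(0, 78 - 56) = 22.
Family 3: others sum to 59; max(0, 78 - 59) = 19.
Family 4: others sum to 55; max(0, 78 - 55) = 23.
Total collected = 8 + 22 + 19 + 23 = 72.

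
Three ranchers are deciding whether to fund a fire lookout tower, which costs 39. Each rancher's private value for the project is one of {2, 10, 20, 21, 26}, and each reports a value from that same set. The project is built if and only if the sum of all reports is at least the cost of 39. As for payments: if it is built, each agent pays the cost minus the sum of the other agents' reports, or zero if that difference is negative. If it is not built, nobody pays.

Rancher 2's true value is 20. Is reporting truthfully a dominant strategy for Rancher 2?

Check each profile of the others' reports and compare truth against every alternative report.
Others report (20, 20): truth gives 20, best alternative gives 20.
Others report (20, 21): truth gives 20, best alternative gives 20.
Others report (20, 26): truth gives 20, best alternative gives 20.
Others report (21, 20): truth gives 20, best alternative gives 20.
Others report (21, 21): truth gives 20, best alternative gives 20.
Others report (21, 26): truth gives 20, best alternative gives 20.
(Remaining 19 profiles checked similarly; truth is weakly best in each.)
In every case the truthful report is at least as good as any alternative, so it is a dominant strategy.

Yes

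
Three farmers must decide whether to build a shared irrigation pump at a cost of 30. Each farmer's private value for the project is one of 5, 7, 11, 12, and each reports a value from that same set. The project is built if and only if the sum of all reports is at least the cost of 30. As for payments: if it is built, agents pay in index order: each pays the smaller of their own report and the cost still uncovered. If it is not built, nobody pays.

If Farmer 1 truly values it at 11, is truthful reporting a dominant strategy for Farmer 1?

Consider the case where Farmer 2 reports 11 and Farmer 3 reports 12.
Truthful report 11: project built, pays 11, utility 11 - 11 = 0.
Report 7 instead: project built, pays 7, utility 11 - 7 = 4.
Since 4 > 0, reporting 7 is strictly better here, so truthful reporting is not dominant.

No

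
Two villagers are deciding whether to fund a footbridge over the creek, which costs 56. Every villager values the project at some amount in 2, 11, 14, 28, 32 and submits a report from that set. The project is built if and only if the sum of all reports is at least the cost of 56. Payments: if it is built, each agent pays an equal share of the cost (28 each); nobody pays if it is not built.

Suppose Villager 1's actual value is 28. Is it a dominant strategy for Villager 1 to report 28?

Yes

Check each profile of the others' reports and compare truth against every alternative report.
Others report (2): truth gives 0, best alternative gives 0.
Others report (11): truth gives 0, best alternative gives 0.
Others report (14): truth gives 0, best alternative gives 0.
Others report (28): truth gives 0, best alternative gives 0.
Others report (32): truth gives 0, best alternative gives 0.
In every case the truthful report is at least as good as any alternative, so it is a dominant strategy.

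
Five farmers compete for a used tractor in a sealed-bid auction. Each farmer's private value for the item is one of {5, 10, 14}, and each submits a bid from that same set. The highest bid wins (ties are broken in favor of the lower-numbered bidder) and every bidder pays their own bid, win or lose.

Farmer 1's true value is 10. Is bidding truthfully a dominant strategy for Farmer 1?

Consider the case where Farmer 2 bids 5, Farmer 3 bids 5, Farmer 4 bids 5 and Farmer 5 bids 5.
Truthful bid 10: wins, pays 10, utility 10 - 10 = 0.
Bid 5 instead: wins, pays 5, utility 10 - 5 = 5.
Since 5 > 0, bidding 5 is strictly better here, so truthful bidding is not dominant.

No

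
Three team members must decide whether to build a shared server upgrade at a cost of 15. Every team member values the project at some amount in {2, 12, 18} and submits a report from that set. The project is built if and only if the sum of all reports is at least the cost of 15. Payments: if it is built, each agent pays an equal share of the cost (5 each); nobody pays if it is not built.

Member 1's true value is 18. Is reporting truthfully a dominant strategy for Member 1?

Check each profile of the others' reports and compare truth against every alternative report.
Others report (2, 2): truth gives 13, best alternative gives 13.
Others report (2, 12): truth gives 13, best alternative gives 13.
Others report (2, 18): truth gives 13, best alternative gives 13.
Others report (12, 2): truth gives 13, best alternative gives 13.
Others report (12, 12): truth gives 13, best alternative gives 13.
Others report (12, 18): truth gives 13, best alternative gives 13.
(Remaining 3 profiles checked similarly; truth is weakly best in each.)
In every case the truthful report is at least as good as any alternative, so it is a dominant strategy.

Yes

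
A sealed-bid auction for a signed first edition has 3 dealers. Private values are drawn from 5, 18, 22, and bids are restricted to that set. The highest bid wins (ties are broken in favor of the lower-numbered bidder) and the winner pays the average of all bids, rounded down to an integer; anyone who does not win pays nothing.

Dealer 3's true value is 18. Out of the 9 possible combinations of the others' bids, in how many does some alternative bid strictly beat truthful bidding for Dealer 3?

Others bid (5, 18): truth gives 0; bid 22 gives 3 > 0. Violating.
Others bid (18, 5): truth gives 0; bid 22 gives 3 > 0. Violating.
Others bid (5, 5): truth gives 9; no alternative beats it.
Others bid (5, 22): truth gives 0; no alternative beats it.
(Checking all 9 profiles: 2 have a profitable deviation, 7 do not.)

2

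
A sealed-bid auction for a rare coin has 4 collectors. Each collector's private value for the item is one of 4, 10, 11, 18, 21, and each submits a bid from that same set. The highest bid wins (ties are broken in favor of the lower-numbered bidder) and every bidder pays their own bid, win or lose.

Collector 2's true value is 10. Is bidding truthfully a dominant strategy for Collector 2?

No

Consider the case where Collector 1 bids 4, Collector 3 bids 4 and Collector 4 bids 11.
Truthful bid 10: loses but pays 10, utility -10.
Bid 4 instead: loses but pays 4, utility -4.
Since -4 > -10, bidding 4 is strictly better here, so truthful bidding is not dominant.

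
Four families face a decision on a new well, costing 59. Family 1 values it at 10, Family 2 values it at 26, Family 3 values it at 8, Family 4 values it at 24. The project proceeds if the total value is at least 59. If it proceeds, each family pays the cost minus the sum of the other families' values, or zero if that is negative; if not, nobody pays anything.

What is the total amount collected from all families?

Total value 68 ≥ cost 59, so it is built.
Family 1: others sum to 58; max(0, 59 - 58) = 1.
Family 2: others sum to 42; max(0, 59 - 42) = 17.
Family 3: others sum to 60; max(0, 59 - 60) = 0.
Family 4: others sum to 44; max(0, 59 - 44) = 15.
Total collected = 1 + 17 + 0 + 15 = 33.

33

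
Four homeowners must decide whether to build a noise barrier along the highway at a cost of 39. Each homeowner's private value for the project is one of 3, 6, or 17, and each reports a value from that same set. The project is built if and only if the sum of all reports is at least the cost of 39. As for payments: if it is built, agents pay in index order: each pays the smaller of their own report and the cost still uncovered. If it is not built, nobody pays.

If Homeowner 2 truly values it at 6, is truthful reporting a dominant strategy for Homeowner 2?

No

Consider the case where Homeowner 1 reports 3, Homeowner 3 reports 17 and Homeowner 4 reports 17.
Truthful report 6: project built, pays 6, utility 6 - 6 = 0.
Report 3 instead: project built, pays 3, utility 6 - 3 = 3.
Since 3 > 0, reporting 3 is strictly better here, so truthful reporting is not dominant.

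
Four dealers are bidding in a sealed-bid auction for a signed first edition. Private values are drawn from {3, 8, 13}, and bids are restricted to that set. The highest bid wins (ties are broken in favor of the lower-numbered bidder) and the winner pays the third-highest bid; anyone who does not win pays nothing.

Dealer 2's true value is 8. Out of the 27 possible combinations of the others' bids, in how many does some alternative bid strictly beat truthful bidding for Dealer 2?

3

Others bid (3, 3, 13): truth gives 0; bid 13 gives 5 > 0. Violating.
Others bid (3, 13, 3): truth gives 0; bid 13 gives 5 > 0. Violating.
Others bid (8, 3, 3): truth gives 0; bid 13 gives 5 > 0. Violating.
Others bid (3, 3, 3): truth gives 5; no alternative beats it.
Others bid (3, 3, 8): truth gives 5; no alternative beats it.
(Checking all 27 profiles: 3 have a profitable deviation, 24 do not.)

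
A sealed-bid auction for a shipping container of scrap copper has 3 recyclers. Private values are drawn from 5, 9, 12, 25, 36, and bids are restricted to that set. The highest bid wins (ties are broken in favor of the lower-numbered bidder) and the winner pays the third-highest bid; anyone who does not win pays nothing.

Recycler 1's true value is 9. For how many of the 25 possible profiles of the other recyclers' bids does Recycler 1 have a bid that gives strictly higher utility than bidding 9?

6

Others bid (5, 12): truth gives 0; bid 12 gives 4 > 0. Violating.
Others bid (5, 25): truth gives 0; bid 25 gives 4 > 0. Violating.
Others bid (5, 36): truth gives 0; bid 36 gives 4 > 0. Violating.
Others bid (12, 5): truth gives 0; bid 12 gives 4 > 0. Violating.
Others bid (5, 5): truth gives 4; no alternative beats it.
Others bid (5, 9): truth gives 4; no alternative beats it.
(Checking all 25 profiles: 6 have a profitable deviation, 19 do not.)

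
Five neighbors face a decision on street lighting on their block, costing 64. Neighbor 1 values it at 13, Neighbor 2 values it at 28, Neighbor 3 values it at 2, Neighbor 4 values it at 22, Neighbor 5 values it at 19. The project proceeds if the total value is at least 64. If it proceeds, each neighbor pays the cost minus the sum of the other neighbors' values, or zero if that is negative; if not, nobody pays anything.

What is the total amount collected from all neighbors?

10

Total value 84 ≥ cost 64, so it is built.
Neighbor 1: others sum to 71; max(0, 64 - 71) = 0.
Neighbor 2: others sum to 56; max(0, 64 - 56) = 8.
Neighbor 3: others sum to 82; max(0, 64 - 82) = 0.
Neighbor 4: others sum to 62; max(0, 64 - 62) = 2.
Neighbor 5: others sum to 65; max(0, 64 - 65) = 0.
Total collected = 0 + 8 + 0 + 2 + 0 = 10.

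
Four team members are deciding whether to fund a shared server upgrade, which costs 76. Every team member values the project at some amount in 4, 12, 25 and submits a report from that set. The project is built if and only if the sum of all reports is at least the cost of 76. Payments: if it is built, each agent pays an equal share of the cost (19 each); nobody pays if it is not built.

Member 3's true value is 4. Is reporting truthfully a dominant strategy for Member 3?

Check each profile of the others' reports and compare truth against every alternative report.
Others report (25, 25, 25): truth gives -15, best alternative gives -15.
Others report (4, 4, 4): truth gives 0, best alternative gives 0.
Others report (4, 4, 12): truth gives 0, best alternative gives 0.
Others report (4, 4, 25): truth gives 0, best alternative gives 0.
Others report (4, 12, 4): truth gives 0, best alternative gives 0.
Others report (4, 12, 12): truth gives 0, best alternative gives 0.
(Remaining 21 profiles checked similarly; truth is weakly best in each.)
In every case the truthful report is at least as good as any alternative, so it is a dominant strategy.

Yes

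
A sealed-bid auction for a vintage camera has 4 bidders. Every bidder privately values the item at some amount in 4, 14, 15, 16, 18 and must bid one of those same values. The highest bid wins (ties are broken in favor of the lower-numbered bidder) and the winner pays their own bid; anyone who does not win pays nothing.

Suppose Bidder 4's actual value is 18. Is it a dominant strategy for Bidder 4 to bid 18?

Consider the case where Bidder 1 bids 4, Bidder 2 bids 4 and Bidder 3 bids 4.
Truthful bid 18: wins, pays 18, utility 18 - 18 = 0.
Bid 14 instead: wins, pays 14, utility 18 - 14 = 4.
Since 4 > 0, bidding 14 is strictly better here, so truthful bidding is not dominant.

No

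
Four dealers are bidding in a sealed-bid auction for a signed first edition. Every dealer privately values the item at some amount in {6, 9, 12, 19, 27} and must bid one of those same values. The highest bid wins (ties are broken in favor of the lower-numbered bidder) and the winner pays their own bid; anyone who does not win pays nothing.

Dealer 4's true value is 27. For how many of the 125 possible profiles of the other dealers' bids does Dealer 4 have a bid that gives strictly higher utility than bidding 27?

27

Others bid (6, 6, 6): truth gives 0; bid 9 gives 18 > 0. Violating.
Others bid (6, 6, 9): truth gives 0; bid 12 gives 15 > 0. Violating.
Others bid (6, 6, 12): truth gives 0; bid 19 gives 8 > 0. Violating.
Others bid (6, 9, 6): truth gives 0; bid 12 gives 15 > 0. Violating.
Others bid (6, 6, 19): truth gives 0; no alternative beats it.
Others bid (6, 6, 27): truth gives 0; no alternative beats it.
(Checking all 125 profiles: 27 have a profitable deviation, 98 do not.)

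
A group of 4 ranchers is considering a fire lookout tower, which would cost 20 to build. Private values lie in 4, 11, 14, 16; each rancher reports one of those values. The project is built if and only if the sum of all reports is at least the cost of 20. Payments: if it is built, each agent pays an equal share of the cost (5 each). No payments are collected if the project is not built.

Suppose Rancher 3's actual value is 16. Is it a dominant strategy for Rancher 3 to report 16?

Yes

Check each profile of the others' reports and compare truth against every alternative report.
Others report (4, 4, 4): truth gives 11, best alternative gives 11.
Others report (4, 4, 11): truth gives 11, best alternative gives 11.
Others report (4, 4, 14): truth gives 11, best alternative gives 11.
Others report (4, 4, 16): truth gives 11, best alternative gives 11.
Others report (4, 11, 4): truth gives 11, best alternative gives 11.
Others report (4, 11, 11): truth gives 11, best alternative gives 11.
(Remaining 58 profiles checked similarly; truth is weakly best in each.)
In every case the truthful report is at least as good as any alternative, so it is a dominant strategy.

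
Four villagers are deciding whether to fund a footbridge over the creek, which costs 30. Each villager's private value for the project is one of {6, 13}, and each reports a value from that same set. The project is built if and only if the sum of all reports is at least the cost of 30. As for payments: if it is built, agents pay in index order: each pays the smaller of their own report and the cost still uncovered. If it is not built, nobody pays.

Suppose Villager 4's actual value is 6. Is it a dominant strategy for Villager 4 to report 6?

Check each profile of the others' reports and compare truth against every alternative report.
Others report (6, 6, 6): truth gives 0, best alternative gives -6.
Others report (6, 13, 13): truth gives 6, best alternative gives 6.
Others report (13, 6, 13): truth gives 6, best alternative gives 6.
Others report (13, 13, 6): truth gives 6, best alternative gives 6.
Others report (13, 13, 13): truth gives 6, best alternative gives 6.
Others report (6, 6, 13): truth gives 1, best alternative gives 1.
(Remaining 2 profiles checked similarly; truth is weakly best in each.)
In every case the truthful report is at least as good as any alternative, so it is a dominant strategy.

Yes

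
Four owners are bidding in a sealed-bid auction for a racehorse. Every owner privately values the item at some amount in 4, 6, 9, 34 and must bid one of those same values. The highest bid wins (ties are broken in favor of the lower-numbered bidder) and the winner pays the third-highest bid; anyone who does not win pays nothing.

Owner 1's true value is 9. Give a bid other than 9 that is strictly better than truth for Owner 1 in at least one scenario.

34

Suppose Owner 2 bids 4, Owner 3 bids 4 and Owner 4 bids 34.
Bid 9: loses, pays 0, utility 0.
Bid 34: wins, pays 4, utility 9 - 4 = 5.
So bidding 34 beats truth here (5 > 0).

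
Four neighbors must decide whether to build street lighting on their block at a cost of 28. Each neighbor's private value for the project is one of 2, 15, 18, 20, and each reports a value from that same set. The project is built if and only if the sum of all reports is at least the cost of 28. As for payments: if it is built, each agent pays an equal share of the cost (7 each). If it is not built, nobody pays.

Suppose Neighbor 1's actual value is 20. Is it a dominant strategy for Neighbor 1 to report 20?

Check each profile of the others' reports and compare truth against every alternative report.
Others report (2, 2, 15): truth gives 13, best alternative gives 13.
Others report (2, 2, 18): truth gives 13, best alternative gives 13.
Others report (2, 2, 20): truth gives 13, best alternative gives 13.
Others report (2, 15, 2): truth gives 13, best alternative gives 13.
Others report (2, 15, 15): truth gives 13, best alternative gives 13.
Others report (2, 15, 18): truth gives 13, best alternative gives 13.
(Remaining 58 profiles checked similarly; truth is weakly best in each.)
In every case the truthful report is at least as good as any alternative, so it is a dominant strategy.

Yes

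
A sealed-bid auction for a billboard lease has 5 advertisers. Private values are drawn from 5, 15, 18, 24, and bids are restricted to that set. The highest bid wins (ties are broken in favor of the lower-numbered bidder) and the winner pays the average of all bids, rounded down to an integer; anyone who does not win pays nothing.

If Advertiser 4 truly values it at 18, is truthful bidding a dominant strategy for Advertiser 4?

No

Consider the case where Advertiser 1 bids 5, Advertiser 2 bids 5, Advertiser 3 bids 5 and Advertiser 5 bids 24.
Truthful bid 18: loses, pays 0, utility 0.
Bid 24 instead: wins, pays 12, utility 18 - 12 = 6.
Since 6 > 0, bidding 24 is strictly better here, so truthful bidding is not dominant.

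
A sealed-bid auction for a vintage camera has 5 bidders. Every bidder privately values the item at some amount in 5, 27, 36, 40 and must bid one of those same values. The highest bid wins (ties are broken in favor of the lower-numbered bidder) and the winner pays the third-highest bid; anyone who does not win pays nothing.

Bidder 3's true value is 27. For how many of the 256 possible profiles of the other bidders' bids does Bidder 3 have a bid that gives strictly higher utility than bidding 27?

Others bid (5, 5, 5, 36): truth gives 0; bid 36 gives 22 > 0. Violating.
Others bid (5, 5, 5, 40): truth gives 0; bid 40 gives 22 > 0. Violating.
Others bid (5, 5, 36, 5): truth gives 0; bid 36 gives 22 > 0. Violating.
Others bid (5, 5, 40, 5): truth gives 0; bid 40 gives 22 > 0. Violating.
Others bid (5, 5, 5, 5): truth gives 22; no alternative beats it.
Others bid (5, 5, 5, 27): truth gives 22; no alternative beats it.
(Checking all 256 profiles: 8 have a profitable deviation, 248 do not.)

8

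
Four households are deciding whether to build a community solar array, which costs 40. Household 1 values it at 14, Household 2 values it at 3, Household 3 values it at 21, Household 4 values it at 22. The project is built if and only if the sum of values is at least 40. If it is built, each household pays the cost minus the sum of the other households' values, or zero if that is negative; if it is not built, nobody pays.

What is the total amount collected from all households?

Total value 60 ≥ cost 40, so it is built.
Household 1: others sum to 46; max(0, 40 - 46) = 0.
Household 2: others sum to 57; max(0, 40 - 57) = 0.
Household 3: others sum to 39; max(0, 40 - 39) = 1.
Household 4: others sum to 38; max(0, 40 - 38) = 2.
Total collected = 0 + 0 + 1 + 2 = 3.

3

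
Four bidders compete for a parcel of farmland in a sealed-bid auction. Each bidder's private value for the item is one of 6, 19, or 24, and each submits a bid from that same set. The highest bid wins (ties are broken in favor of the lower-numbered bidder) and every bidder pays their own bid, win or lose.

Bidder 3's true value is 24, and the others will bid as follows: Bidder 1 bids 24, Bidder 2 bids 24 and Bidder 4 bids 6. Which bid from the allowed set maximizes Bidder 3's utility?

6

Bid 6: loses but pays 6, utility -6.
Bid 19: loses but pays 19, utility -19.
Bid 24: loses but pays 24, utility -24.
The best choice is 6 with utility -6.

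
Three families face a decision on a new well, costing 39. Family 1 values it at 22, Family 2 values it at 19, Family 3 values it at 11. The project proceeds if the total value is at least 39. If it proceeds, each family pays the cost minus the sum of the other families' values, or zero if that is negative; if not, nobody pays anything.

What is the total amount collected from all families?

15

Total value 52 ≥ cost 39, so it is built.
Family 1: others sum to 30; max(0, 39 - 30) = 9.
Family 2: others sum to 33; max(0, 39 - 33) = 6.
Family 3: others sum to 41; max(0, 39 - 41) = 0.
Total collected = 9 + 6 + 0 = 15.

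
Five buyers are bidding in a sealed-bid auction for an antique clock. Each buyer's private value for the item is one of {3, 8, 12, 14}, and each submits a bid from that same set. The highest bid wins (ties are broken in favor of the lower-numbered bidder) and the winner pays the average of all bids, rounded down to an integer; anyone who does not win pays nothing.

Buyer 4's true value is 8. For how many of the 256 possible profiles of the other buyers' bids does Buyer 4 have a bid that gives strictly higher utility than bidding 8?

21

Others bid (3, 3, 3, 12): truth gives 0; bid 12 gives 2 > 0. Violating.
Others bid (3, 3, 3, 14): truth gives 0; bid 14 gives 1 > 0. Violating.
Others bid (3, 3, 8, 3): truth gives 0; bid 12 gives 3 > 0. Violating.
Others bid (3, 3, 8, 8): truth gives 0; bid 12 gives 2 > 0. Violating.
Others bid (3, 3, 3, 3): truth gives 4; no alternative beats it.
Others bid (3, 3, 3, 8): truth gives 3; no alternative beats it.
(Checking all 256 profiles: 21 have a profitable deviation, 235 do not.)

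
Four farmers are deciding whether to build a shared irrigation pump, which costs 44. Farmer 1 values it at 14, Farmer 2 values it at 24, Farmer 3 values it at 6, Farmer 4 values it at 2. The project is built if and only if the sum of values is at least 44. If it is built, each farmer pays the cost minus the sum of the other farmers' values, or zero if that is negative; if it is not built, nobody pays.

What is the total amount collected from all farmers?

Total value 46 ≥ cost 44, so it is built.
Farmer 1: others sum to 32; max(0, 44 - 32) = 12.
Farmer 2: others sum to 22; max(0, 44 - 22) = 22.
Farmer 3: others sum to 40; max(0, 44 - 40) = 4.
Farmer 4: others sum to 44; max(0, 44 - 44) = 0.
Total collected = 12 + 22 + 4 + 0 = 38.

38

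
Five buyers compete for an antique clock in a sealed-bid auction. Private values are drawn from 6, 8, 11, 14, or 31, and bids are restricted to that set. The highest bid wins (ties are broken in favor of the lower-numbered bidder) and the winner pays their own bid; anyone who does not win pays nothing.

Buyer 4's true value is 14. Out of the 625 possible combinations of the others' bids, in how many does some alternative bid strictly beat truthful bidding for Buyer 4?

Others bid (6, 6, 6, 6): truth gives 0; bid 8 gives 6 > 0. Violating.
Others bid (6, 6, 6, 8): truth gives 0; bid 8 gives 6 > 0. Violating.
Others bid (6, 6, 6, 11): truth gives 0; bid 11 gives 3 > 0. Violating.
Others bid (6, 6, 8, 6): truth gives 0; bid 11 gives 3 > 0. Violating.
Others bid (6, 6, 6, 14): truth gives 0; no alternative beats it.
Others bid (6, 6, 6, 31): truth gives 0; no alternative beats it.
(Checking all 625 profiles: 24 have a profitable deviation, 601 do not.)

24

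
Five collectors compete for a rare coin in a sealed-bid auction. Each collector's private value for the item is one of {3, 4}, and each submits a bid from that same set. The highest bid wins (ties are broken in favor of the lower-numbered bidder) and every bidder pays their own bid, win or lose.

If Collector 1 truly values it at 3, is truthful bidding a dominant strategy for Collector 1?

Consider the case where Collector 2 bids 3, Collector 3 bids 3, Collector 4 bids 3 and Collector 5 bids 4.
Truthful bid 3: loses but pays 3, utility -3.
Bid 4 instead: wins, pays 4, utility 3 - 4 = -1.
Since -1 > -3, bidding 4 is strictly better here, so truthful bidding is not dominant.

No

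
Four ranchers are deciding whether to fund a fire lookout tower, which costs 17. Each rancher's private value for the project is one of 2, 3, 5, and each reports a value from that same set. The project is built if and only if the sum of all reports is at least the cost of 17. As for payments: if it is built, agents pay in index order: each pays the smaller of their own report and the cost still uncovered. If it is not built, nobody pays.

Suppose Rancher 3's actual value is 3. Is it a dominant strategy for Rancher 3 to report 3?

Consider the case where Rancher 1 reports 5, Rancher 2 reports 5 and Rancher 4 reports 5.
Truthful report 3: project built, pays 3, utility 3 - 3 = 0.
Report 2 instead: project built, pays 2, utility 3 - 2 = 1.
Since 1 > 0, reporting 2 is strictly better here, so truthful reporting is not dominant.

No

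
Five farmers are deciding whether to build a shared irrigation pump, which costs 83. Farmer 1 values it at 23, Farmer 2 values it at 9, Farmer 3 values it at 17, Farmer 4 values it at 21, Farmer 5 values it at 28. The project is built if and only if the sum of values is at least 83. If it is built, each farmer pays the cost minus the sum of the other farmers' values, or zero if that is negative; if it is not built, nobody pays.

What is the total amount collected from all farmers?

29

Total value 98 ≥ cost 83, so it is built.
Farmer 1: others sum to 75; max(0, 83 - 75) = 8.
Farmer 2: others sum to 89; max(0, 83 - 89) = 0.
Farmer 3: others sum to 81; max(0, 83 - 81) = 2.
Farmer 4: others sum to 77; max(0, 83 - 77) = 6.
Farmer 5: others sum to 70; max(0, 83 - 70) = 13.
Total collected = 8 + 0 + 2 + 6 + 13 = 29.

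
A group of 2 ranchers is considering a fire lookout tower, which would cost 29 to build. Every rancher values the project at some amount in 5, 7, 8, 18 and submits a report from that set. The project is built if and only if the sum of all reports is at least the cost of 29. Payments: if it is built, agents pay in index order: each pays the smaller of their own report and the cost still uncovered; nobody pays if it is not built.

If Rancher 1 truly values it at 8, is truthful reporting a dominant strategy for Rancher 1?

Check each profile of the others' reports and compare truth against every alternative report.
Others report (5): truth gives 0, best alternative gives 0.
Others report (7): truth gives 0, best alternative gives 0.
Others report (8): truth gives 0, best alternative gives 0.
Others report (18): truth gives 0, best alternative gives 0.
In every case the truthful report is at least as good as any alternative, so it is a dominant strategy.

Yes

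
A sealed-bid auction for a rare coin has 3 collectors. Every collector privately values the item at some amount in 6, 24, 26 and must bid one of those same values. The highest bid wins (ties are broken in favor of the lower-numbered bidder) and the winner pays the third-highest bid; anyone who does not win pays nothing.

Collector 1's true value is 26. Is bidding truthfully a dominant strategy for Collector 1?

Yes

Check each profile of the others' bids and compare truth against every alternative bid.
Others bid (6, 26): truth gives 20, best alternative gives 0.
Others bid (26, 6): truth gives 20, best alternative gives 0.
Others bid (24, 26): truth gives 2, best alternative gives 0.
Others bid (26, 24): truth gives 2, best alternative gives 0.
Others bid (6, 6): truth gives 20, best alternative gives 20.
Others bid (6, 24): truth gives 20, best alternative gives 20.
(Remaining 3 profiles checked similarly; truth is weakly best in each.)
In every case the truthful bid is at least as good as any alternative, so it is a dominant strategy.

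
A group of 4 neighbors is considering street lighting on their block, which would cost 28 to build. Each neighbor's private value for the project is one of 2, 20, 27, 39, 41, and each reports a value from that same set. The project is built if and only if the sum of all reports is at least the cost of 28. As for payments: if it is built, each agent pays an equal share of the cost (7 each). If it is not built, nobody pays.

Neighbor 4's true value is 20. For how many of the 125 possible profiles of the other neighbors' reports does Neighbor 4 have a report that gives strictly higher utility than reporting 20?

1

Others report (2, 2, 2): truth gives 0; report 27 gives 13 > 0. Violating.
Others report (2, 2, 20): truth gives 13; no alternative beats it.
Others report (2, 2, 27): truth gives 13; no alternative beats it.
(Checking all 125 profiles: 1 has a profitable deviation, 124 do not.)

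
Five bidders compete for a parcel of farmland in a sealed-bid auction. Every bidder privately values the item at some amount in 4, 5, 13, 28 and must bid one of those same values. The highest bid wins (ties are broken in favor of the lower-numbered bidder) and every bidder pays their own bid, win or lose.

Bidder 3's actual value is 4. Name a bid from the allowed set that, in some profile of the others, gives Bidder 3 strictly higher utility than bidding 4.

5

Suppose Bidder 1 bids 4, Bidder 2 bids 4, Bidder 4 bids 4 and Bidder 5 bids 4.
Bid 4: loses but pays 4, utility -4.
Bid 5: wins, pays 5, utility 4 - 5 = -1.
So bidding 5 beats truth here (-1 > -4).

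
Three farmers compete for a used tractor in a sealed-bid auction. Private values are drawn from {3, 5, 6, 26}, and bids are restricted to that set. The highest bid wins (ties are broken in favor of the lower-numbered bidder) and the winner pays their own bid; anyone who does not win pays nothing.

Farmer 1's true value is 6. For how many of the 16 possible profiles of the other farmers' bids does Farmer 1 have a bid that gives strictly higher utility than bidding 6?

Others bid (3, 3): truth gives 0; bid 3 gives 3 > 0. Violating.
Others bid (3, 5): truth gives 0; bid 5 gives 1 > 0. Violating.
Others bid (5, 3): truth gives 0; bid 5 gives 1 > 0. Violating.
Others bid (5, 5): truth gives 0; bid 5 gives 1 > 0. Violating.
Others bid (3, 6): truth gives 0; no alternative beats it.
Others bid (3, 26): truth gives 0; no alternative beats it.
(Checking all 16 profiles: 4 have a profitable deviation, 12 do not.)

4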